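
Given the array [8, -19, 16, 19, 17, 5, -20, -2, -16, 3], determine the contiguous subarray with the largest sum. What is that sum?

Using Kadane's algorithm on [8, -19, 16, 19, 17, 5, -20, -2, -16, 3]:

Scanning through the array:
Position 1 (value -19): max_ending_here = -11, max_so_far = 8
Position 2 (value 16): max_ending_here = 16, max_so_far = 16
Position 3 (value 19): max_ending_here = 35, max_so_far = 35
Position 4 (value 17): max_ending_here = 52, max_so_far = 52
Position 5 (value 5): max_ending_here = 57, max_so_far = 57
Position 6 (value -20): max_ending_here = 37, max_so_far = 57
Position 7 (value -2): max_ending_here = 35, max_so_far = 57
Position 8 (value -16): max_ending_here = 19, max_so_far = 57
Position 9 (value 3): max_ending_here = 22, max_so_far = 57

Maximum subarray: [16, 19, 17, 5]
Maximum sum: 57

The maximum subarray is [16, 19, 17, 5] with sum 57. This subarray runs from index 2 to index 5.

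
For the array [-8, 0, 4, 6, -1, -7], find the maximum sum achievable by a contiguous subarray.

Using Kadane's algorithm on [-8, 0, 4, 6, -1, -7]:

Scanning through the array:
Position 1 (value 0): max_ending_here = 0, max_so_far = 0
Position 2 (value 4): max_ending_here = 4, max_so_far = 4
Position 3 (value 6): max_ending_here = 10, max_so_far = 10
Position 4 (value -1): max_ending_here = 9, max_so_far = 10
Position 5 (value -7): max_ending_here = 2, max_so_far = 10

Maximum subarray: [0, 4, 6]
Maximum sum: 10

The maximum subarray is [0, 4, 6] with sum 10. This subarray runs from index 1 to index 3.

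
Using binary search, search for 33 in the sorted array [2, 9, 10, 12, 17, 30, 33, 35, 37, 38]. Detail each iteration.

Binary search for 33 in [2, 9, 10, 12, 17, 30, 33, 35, 37, 38]:

lo=0, hi=9, mid=4, arr[mid]=17 -> 17 < 33, search right half
lo=5, hi=9, mid=7, arr[mid]=35 -> 35 > 33, search left half
lo=5, hi=6, mid=5, arr[mid]=30 -> 30 < 33, search right half
lo=6, hi=6, mid=6, arr[mid]=33 -> Found target at index 6!

Binary search finds 33 at index 6 after 4 comparisons. The search repeatedly halves the search space by comparing with the middle element.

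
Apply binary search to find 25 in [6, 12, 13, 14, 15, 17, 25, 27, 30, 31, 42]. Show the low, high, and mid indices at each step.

Binary search for 25 in [6, 12, 13, 14, 15, 17, 25, 27, 30, 31, 42]:

lo=0, hi=10, mid=5, arr[mid]=17 -> 17 < 25, search right half
lo=6, hi=10, mid=8, arr[mid]=30 -> 30 > 25, search left half
lo=6, hi=7, mid=6, arr[mid]=25 -> Found target at index 6!

Binary search finds 25 at index 6 after 3 comparisons. The search repeatedly halves the search space by comparing with the middle element.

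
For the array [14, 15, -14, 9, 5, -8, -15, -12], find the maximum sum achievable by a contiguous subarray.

Using Kadane's algorithm on [14, 15, -14, 9, 5, -8, -15, -12]:

Scanning through the array:
Position 1 (value 15): max_ending_here = 29, max_so_far = 29
Position 2 (value -14): max_ending_here = 15, max_so_far = 29
Position 3 (value 9): max_ending_here = 24, max_so_far = 29
Position 4 (value 5): max_ending_here = 29, max_so_far = 29
Position 5 (value -8): max_ending_here = 21, max_so_far = 29
Position 6 (value -15): max_ending_here = 6, max_so_far = 29
Position 7 (value -12): max_ending_here = -6, max_so_far = 29

Maximum subarray: [14, 15]
Maximum sum: 29

The maximum subarray is [14, 15] with sum 29. This subarray runs from index 0 to index 1.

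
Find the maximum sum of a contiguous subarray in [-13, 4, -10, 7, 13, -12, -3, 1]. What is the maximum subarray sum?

Using Kadane's algorithm on [-13, 4, -10, 7, 13, -12, -3, 1]:

Scanning through the array:
Position 1 (value 4): max_ending_here = 4, max_so_far = 4
Position 2 (value -10): max_ending_here = -6, max_so_far = 4
Position 3 (value 7): max_ending_here = 7, max_so_far = 7
Position 4 (value 13): max_ending_here = 20, max_so_far = 20
Position 5 (value -12): max_ending_here = 8, max_so_far = 20
Position 6 (value -3): max_ending_here = 5, max_so_far = 20
Position 7 (value 1): max_ending_here = 6, max_so_far = 20

Maximum subarray: [7, 13]
Maximum sum: 20

The maximum subarray is [7, 13] with sum 20. This subarray runs from index 3 to index 4.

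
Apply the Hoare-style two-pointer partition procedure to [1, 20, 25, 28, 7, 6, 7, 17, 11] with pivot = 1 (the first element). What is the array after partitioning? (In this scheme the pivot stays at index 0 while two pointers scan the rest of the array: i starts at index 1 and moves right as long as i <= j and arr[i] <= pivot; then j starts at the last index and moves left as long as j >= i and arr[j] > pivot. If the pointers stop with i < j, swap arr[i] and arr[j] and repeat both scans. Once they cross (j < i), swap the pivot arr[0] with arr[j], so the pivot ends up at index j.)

Hoare-style two-pointer partition with pivot = 1:

Initial array: [1, 20, 25, 28, 7, 6, 7, 17, 11]

Pointers start at i = 1, j = 8.
i ends at 1, j ends at 0: the pointers have crossed (j < i), so scanning stops.

j = 0, so swapping arr[0] with arr[j] leaves the pivot at position 0: [1, 20, 25, 28, 7, 6, 7, 17, 11]
Pivot position: 0

After partitioning with pivot 1, the array becomes [1, 20, 25, 28, 7, 6, 7, 17, 11]. The pivot is placed at index 0. All elements to the left of the pivot are <= 1, and all elements to the right are > 1.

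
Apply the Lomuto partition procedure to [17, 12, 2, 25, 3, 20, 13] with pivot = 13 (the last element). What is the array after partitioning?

Lomuto partition with pivot = 13:

Initial array: [17, 12, 2, 25, 3, 20, 13]

arr[0]=17 > 13: no swap
arr[1]=12 <= 13: swap with position 0, array becomes [12, 17, 2, 25, 3, 20, 13]
arr[2]=2 <= 13: swap with position 1, array becomes [12, 2, 17, 25, 3, 20, 13]
arr[3]=25 > 13: no swap
arr[4]=3 <= 13: swap with position 2, array becomes [12, 2, 3, 25, 17, 20, 13]
arr[5]=20 > 13: no swap

Place pivot at position 3: [12, 2, 3, 13, 17, 20, 25]
Pivot position: 3

After partitioning with pivot 13, the array becomes [12, 2, 3, 13, 17, 20, 25]. The pivot is placed at index 3. All elements to the left of the pivot are <= 13, and all elements to the right are > 13.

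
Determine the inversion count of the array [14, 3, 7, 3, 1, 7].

Finding inversions in [14, 3, 7, 3, 1, 7]:

(0, 1): arr[0]=14 > arr[1]=3
(0, 2): arr[0]=14 > arr[2]=7
(0, 3): arr[0]=14 > arr[3]=3
(0, 4): arr[0]=14 > arr[4]=1
(0, 5): arr[0]=14 > arr[5]=7
(1, 4): arr[1]=3 > arr[4]=1
(2, 3): arr[2]=7 > arr[3]=3
(2, 4): arr[2]=7 > arr[4]=1
(3, 4): arr[3]=3 > arr[4]=1

Total inversions: 9

The array has 9 inversion(s): (0,1), (0,2), (0,3), (0,4), (0,5), (1,4), (2,3), (2,4), (3,4). Each pair (i,j) satisfies i < j and arr[i] > arr[j].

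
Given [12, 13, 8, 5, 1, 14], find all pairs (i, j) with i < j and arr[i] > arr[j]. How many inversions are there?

Finding inversions in [12, 13, 8, 5, 1, 14]:

(0, 2): arr[0]=12 > arr[2]=8
(0, 3): arr[0]=12 > arr[3]=5
(0, 4): arr[0]=12 > arr[4]=1
(1, 2): arr[1]=13 > arr[2]=8
(1, 3): arr[1]=13 > arr[3]=5
(1, 4): arr[1]=13 > arr[4]=1
(2, 3): arr[2]=8 > arr[3]=5
(2, 4): arr[2]=8 > arr[4]=1
(3, 4): arr[3]=5 > arr[4]=1

Total inversions: 9

The array has 9 inversion(s): (0,2), (0,3), (0,4), (1,2), (1,3), (1,4), (2,3), (2,4), (3,4). Each pair (i,j) satisfies i < j and arr[i] > arr[j].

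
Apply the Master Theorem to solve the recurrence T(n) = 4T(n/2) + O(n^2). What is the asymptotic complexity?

Master Theorem for T(n) = 4T(n/2) + O(n^2):

a = 4, b = 2, c = 2
log_b(a) = log_2(4) = 2.0000

Case 2: c = 2 = log_2(4) = 2.0000
T(n) = O(n^2 log n) = O(n^2 log n)

For T(n) = 4T(n/2) + O(n^2): log_2(4) = 2.0000. This is Case 2 of the Master Theorem (c = log_b(a), equal work at all levels), giving O(n^2 log n).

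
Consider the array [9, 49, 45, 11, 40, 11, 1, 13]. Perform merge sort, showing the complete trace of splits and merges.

Merge sort trace:

Split: [9, 49, 45, 11, 40, 11, 1, 13] -> [9, 49, 45, 11] and [40, 11, 1, 13]
  Split: [9, 49, 45, 11] -> [9, 49] and [45, 11]
    Split: [9, 49] -> [9] and [49]
    Merge: [9] + [49] -> [9, 49]
    Split: [45, 11] -> [45] and [11]
    Merge: [45] + [11] -> [11, 45]
  Merge: [9, 49] + [11, 45] -> [9, 11, 45, 49]
  Split: [40, 11, 1, 13] -> [40, 11] and [1, 13]
    Split: [40, 11] -> [40] and [11]
    Merge: [40] + [11] -> [11, 40]
    Split: [1, 13] -> [1] and [13]
    Merge: [1] + [13] -> [1, 13]
  Merge: [11, 40] + [1, 13] -> [1, 11, 13, 40]
Merge: [9, 11, 45, 49] + [1, 11, 13, 40] -> [1, 9, 11, 11, 13, 40, 45, 49]

Final sorted array: [1, 9, 11, 11, 13, 40, 45, 49]

The merge sort proceeds by recursively splitting the array and merging sorted halves.
After all merges, the sorted array is [1, 9, 11, 11, 13, 40, 45, 49].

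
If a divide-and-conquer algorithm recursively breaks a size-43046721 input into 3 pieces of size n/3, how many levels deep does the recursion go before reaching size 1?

For divide and conquer with division factor 3:

Problem sizes at each level:
Level 0: 43046721
Level 1: 14348907
Level 2: 4782969
Level 3: 1594323
Level 4: 531441
Level 5: 177147
Level 6: 59049
Level 7: 19683
Level 8: 6561
Level 9: 2187
Level 10: 729
Level 11: 243
Level 12: 81
Level 13: 27
Level 14: 9
Level 15: 3
Level 16: 1

The root is level 0 and the size-1 base case is level 16 (the tree spans levels 0 through 16, i.e. 17 levels counting the root), so the depth is the number of divisions: log_3(43046721) = 16

The recursion tree depth is log_3(43046721) = 16. At each level, the problem size is divided by 3, so it takes 16 divisions to reduce to a base case of size 1. The algorithm makes 3 recursive calls at each level.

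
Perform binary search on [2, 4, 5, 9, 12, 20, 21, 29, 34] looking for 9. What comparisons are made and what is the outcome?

Binary search for 9 in [2, 4, 5, 9, 12, 20, 21, 29, 34]:

lo=0, hi=8, mid=4, arr[mid]=12 -> 12 > 9, search left half
lo=0, hi=3, mid=1, arr[mid]=4 -> 4 < 9, search right half
lo=2, hi=3, mid=2, arr[mid]=5 -> 5 < 9, search right half
lo=3, hi=3, mid=3, arr[mid]=9 -> Found target at index 3!

Binary search finds 9 at index 3 after 4 comparisons. The search repeatedly halves the search space by comparing with the middle element.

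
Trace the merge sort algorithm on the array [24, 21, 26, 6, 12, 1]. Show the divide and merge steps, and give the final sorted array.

Merge sort trace:

Split: [24, 21, 26, 6, 12, 1] -> [24, 21, 26] and [6, 12, 1]
  Split: [24, 21, 26] -> [24] and [21, 26]
    Split: [21, 26] -> [21] and [26]
    Merge: [21] + [26] -> [21, 26]
  Merge: [24] + [21, 26] -> [21, 24, 26]
  Split: [6, 12, 1] -> [6] and [12, 1]
    Split: [12, 1] -> [12] and [1]
    Merge: [12] + [1] -> [1, 12]
  Merge: [6] + [1, 12] -> [1, 6, 12]
Merge: [21, 24, 26] + [1, 6, 12] -> [1, 6, 12, 21, 24, 26]

Final sorted array: [1, 6, 12, 21, 24, 26]

The merge sort proceeds by recursively splitting the array and merging sorted halves.
After all merges, the sorted array is [1, 6, 12, 21, 24, 26].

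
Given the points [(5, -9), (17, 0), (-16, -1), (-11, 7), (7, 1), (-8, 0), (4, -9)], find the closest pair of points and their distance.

Computing all pairwise distances among 7 points:

d((5, -9), (17, 0)) = 15.0
d((5, -9), (-16, -1)) = 22.4722
d((5, -9), (-11, 7)) = 22.6274
d((5, -9), (7, 1)) = 10.198
d((5, -9), (-8, 0)) = 15.8114
d((5, -9), (4, -9)) = 1.0 <-- minimum
d((17, 0), (-16, -1)) = 33.0151
d((17, 0), (-11, 7)) = 28.8617
d((17, 0), (7, 1)) = 10.0499
d((17, 0), (-8, 0)) = 25.0
d((17, 0), (4, -9)) = 15.8114
d((-16, -1), (-11, 7)) = 9.434
d((-16, -1), (7, 1)) = 23.0868
d((-16, -1), (-8, 0)) = 8.0623
d((-16, -1), (4, -9)) = 21.5407
d((-11, 7), (7, 1)) = 18.9737
d((-11, 7), (-8, 0)) = 7.6158
d((-11, 7), (4, -9)) = 21.9317
d((7, 1), (-8, 0)) = 15.0333
d((7, 1), (4, -9)) = 10.4403
d((-8, 0), (4, -9)) = 15.0

Closest pair: (5, -9) and (4, -9) with distance 1.0

The closest pair is (5, -9) and (4, -9) with Euclidean distance 1.0. For 7 points, brute-force pairwise comparison is shown above. For large n, the divide-and-conquer algorithm (sort by x, recurse on halves, check the dividing strip) achieves O(n log n).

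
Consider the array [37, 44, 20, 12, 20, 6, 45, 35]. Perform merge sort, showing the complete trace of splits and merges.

Merge sort trace:

Split: [37, 44, 20, 12, 20, 6, 45, 35] -> [37, 44, 20, 12] and [20, 6, 45, 35]
  Split: [37, 44, 20, 12] -> [37, 44] and [20, 12]
    Split: [37, 44] -> [37] and [44]
    Merge: [37] + [44] -> [37, 44]
    Split: [20, 12] -> [20] and [12]
    Merge: [20] + [12] -> [12, 20]
  Merge: [37, 44] + [12, 20] -> [12, 20, 37, 44]
  Split: [20, 6, 45, 35] -> [20, 6] and [45, 35]
    Split: [20, 6] -> [20] and [6]
    Merge: [20] + [6] -> [6, 20]
    Split: [45, 35] -> [45] and [35]
    Merge: [45] + [35] -> [35, 45]
  Merge: [6, 20] + [35, 45] -> [6, 20, 35, 45]
Merge: [12, 20, 37, 44] + [6, 20, 35, 45] -> [6, 12, 20, 20, 35, 37, 44, 45]

Final sorted array: [6, 12, 20, 20, 35, 37, 44, 45]

The merge sort proceeds by recursively splitting the array and merging sorted halves.
After all merges, the sorted array is [6, 12, 20, 20, 35, 37, 44, 45].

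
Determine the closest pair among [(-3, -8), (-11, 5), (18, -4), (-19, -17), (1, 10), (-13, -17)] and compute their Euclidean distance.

Computing all pairwise distances among 6 points:

d((-3, -8), (-11, 5)) = 15.2643
d((-3, -8), (18, -4)) = 21.3776
d((-3, -8), (-19, -17)) = 18.3576
d((-3, -8), (1, 10)) = 18.4391
d((-3, -8), (-13, -17)) = 13.4536
d((-11, 5), (18, -4)) = 30.3645
d((-11, 5), (-19, -17)) = 23.4094
d((-11, 5), (1, 10)) = 13.0
d((-11, 5), (-13, -17)) = 22.0907
d((18, -4), (-19, -17)) = 39.2173
d((18, -4), (1, 10)) = 22.0227
d((18, -4), (-13, -17)) = 33.6155
d((-19, -17), (1, 10)) = 33.6006
d((-19, -17), (-13, -17)) = 6.0 <-- minimum
d((1, 10), (-13, -17)) = 30.4138

Closest pair: (-19, -17) and (-13, -17) with distance 6.0

The closest pair is (-19, -17) and (-13, -17) with Euclidean distance 6.0. For 6 points, brute-force pairwise comparison is shown above. For large n, the divide-and-conquer algorithm (sort by x, recurse on halves, check the dividing strip) achieves O(n log n).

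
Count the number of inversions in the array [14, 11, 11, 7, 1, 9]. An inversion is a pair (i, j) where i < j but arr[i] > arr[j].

Finding inversions in [14, 11, 11, 7, 1, 9]:

(0, 1): arr[0]=14 > arr[1]=11
(0, 2): arr[0]=14 > arr[2]=11
(0, 3): arr[0]=14 > arr[3]=7
(0, 4): arr[0]=14 > arr[4]=1
(0, 5): arr[0]=14 > arr[5]=9
(1, 3): arr[1]=11 > arr[3]=7
(1, 4): arr[1]=11 > arr[4]=1
(1, 5): arr[1]=11 > arr[5]=9
(2, 3): arr[2]=11 > arr[3]=7
(2, 4): arr[2]=11 > arr[4]=1
(2, 5): arr[2]=11 > arr[5]=9
(3, 4): arr[3]=7 > arr[4]=1

Total inversions: 12

The array has 12 inversion(s): (0,1), (0,2), (0,3), (0,4), (0,5), (1,3), (1,4), (1,5), (2,3), (2,4), (2,5), (3,4). Each pair (i,j) satisfies i < j and arr[i] > arr[j].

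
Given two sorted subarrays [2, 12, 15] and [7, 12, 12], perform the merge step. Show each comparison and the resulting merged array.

Merging process:

Compare 2 vs 7: take 2 from left. Merged: [2]
Compare 12 vs 7: take 7 from right. Merged: [2, 7]
Compare 12 vs 12: take 12 from left. Merged: [2, 7, 12]
Compare 15 vs 12: take 12 from right. Merged: [2, 7, 12, 12]
Compare 15 vs 12: take 12 from right. Merged: [2, 7, 12, 12, 12]
Append remaining from left: [15]. Merged: [2, 7, 12, 12, 12, 15]

Final merged array: [2, 7, 12, 12, 12, 15]
Total comparisons: 5

The merged array is [2, 7, 12, 12, 12, 15], requiring 5 comparisons. The merge step runs in O(n) time where n is the total number of elements.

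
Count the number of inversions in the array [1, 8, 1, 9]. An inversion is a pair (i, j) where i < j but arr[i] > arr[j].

Finding inversions in [1, 8, 1, 9]:

(1, 2): arr[1]=8 > arr[2]=1

Total inversions: 1

The array has 1 inversion(s): (1,2). Each pair (i,j) satisfies i < j and arr[i] > arr[j].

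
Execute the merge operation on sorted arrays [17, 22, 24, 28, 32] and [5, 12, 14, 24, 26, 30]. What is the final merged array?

Merging process:

Compare 17 vs 5: take 5 from right. Merged: [5]
Compare 17 vs 12: take 12 from right. Merged: [5, 12]
Compare 17 vs 14: take 14 from right. Merged: [5, 12, 14]
Compare 17 vs 24: take 17 from left. Merged: [5, 12, 14, 17]
Compare 22 vs 24: take 22 from left. Merged: [5, 12, 14, 17, 22]
Compare 24 vs 24: take 24 from left. Merged: [5, 12, 14, 17, 22, 24]
Compare 28 vs 24: take 24 from right. Merged: [5, 12, 14, 17, 22, 24, 24]
Compare 28 vs 26: take 26 from right. Merged: [5, 12, 14, 17, 22, 24, 24, 26]
Compare 28 vs 30: take 28 from left. Merged: [5, 12, 14, 17, 22, 24, 24, 26, 28]
Compare 32 vs 30: take 30 from right. Merged: [5, 12, 14, 17, 22, 24, 24, 26, 28, 30]
Append remaining from left: [32]. Merged: [5, 12, 14, 17, 22, 24, 24, 26, 28, 30, 32]

Final merged array: [5, 12, 14, 17, 22, 24, 24, 26, 28, 30, 32]
Total comparisons: 10

The merged array is [5, 12, 14, 17, 22, 24, 24, 26, 28, 30, 32], requiring 10 comparisons. The merge step runs in O(n) time where n is the total number of elements.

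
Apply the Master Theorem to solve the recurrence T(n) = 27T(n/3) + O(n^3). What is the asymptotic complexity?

Master Theorem for T(n) = 27T(n/3) + O(n^3):

a = 27, b = 3, c = 3
log_b(a) = log_3(27) = 3.0000

Case 2: c = 3 = log_3(27) = 3.0000
T(n) = O(n^3 log n) = O(n^3 log n)

For T(n) = 27T(n/3) + O(n^3): log_3(27) = 3.0000. This is Case 2 of the Master Theorem (c = log_b(a), equal work at all levels), giving O(n^3 log n).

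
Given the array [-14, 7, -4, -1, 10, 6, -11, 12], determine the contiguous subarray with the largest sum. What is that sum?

Using Kadane's algorithm on [-14, 7, -4, -1, 10, 6, -11, 12]:

Scanning through the array:
Position 1 (value 7): max_ending_here = 7, max_so_far = 7
Position 2 (value -4): max_ending_here = 3, max_so_far = 7
Position 3 (value -1): max_ending_here = 2, max_so_far = 7
Position 4 (value 10): max_ending_here = 12, max_so_far = 12
Position 5 (value 6): max_ending_here = 18, max_so_far = 18
Position 6 (value -11): max_ending_here = 7, max_so_far = 18
Position 7 (value 12): max_ending_here = 19, max_so_far = 19

Maximum subarray: [7, -4, -1, 10, 6, -11, 12]
Maximum sum: 19

The maximum subarray is [7, -4, -1, 10, 6, -11, 12] with sum 19. This subarray runs from index 1 to index 7.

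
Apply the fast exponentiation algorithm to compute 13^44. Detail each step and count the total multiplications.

Computing 13^44 by squaring (build up from 13^1; each line after the first costs one multiplication):

13^1 = 13
13^2 = (13^1)^2 = 13^2 = 169
13^4 = (13^2)^2 = 169^2 = 28561
13^5 = 13 * 13^4 = 13 * 28561 = 371293
13^10 = (13^5)^2 = 371293^2 = 137858491849
13^11 = 13 * 13^10 = 13 * 137858491849 = 1792160394037
13^22 = (13^11)^2 = 1792160394037^2 = 3211838877954855105157369
13^44 = (13^22)^2 = 3211838877954855105157369^2 = 10315908977942302627204470186314316211062255002161

Result: 10315908977942302627204470186314316211062255002161
Multiplications needed: 7 (7 lines after 13^1)

13^44 = 10315908977942302627204470186314316211062255002161. Using exponentiation by squaring, this requires 7 multiplications. The key idea: if the exponent is even, square the half-power; if odd, multiply by the base once.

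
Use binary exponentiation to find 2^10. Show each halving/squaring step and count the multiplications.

Computing 2^10 by squaring (build up from 2^1; each line after the first costs one multiplication):

2^1 = 2
2^2 = (2^1)^2 = 2^2 = 4
2^4 = (2^2)^2 = 4^2 = 16
2^5 = 2 * 2^4 = 2 * 16 = 32
2^10 = (2^5)^2 = 32^2 = 1024

Result: 1024
Multiplications needed: 4 (4 lines after 2^1)

2^10 = 1024. Using exponentiation by squaring, this requires 4 multiplications. The key idea: if the exponent is even, square the half-power; if odd, multiply by the base once.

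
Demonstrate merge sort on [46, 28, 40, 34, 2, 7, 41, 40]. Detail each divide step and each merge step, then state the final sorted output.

Merge sort trace:

Split: [46, 28, 40, 34, 2, 7, 41, 40] -> [46, 28, 40, 34] and [2, 7, 41, 40]
  Split: [46, 28, 40, 34] -> [46, 28] and [40, 34]
    Split: [46, 28] -> [46] and [28]
    Merge: [46] + [28] -> [28, 46]
    Split: [40, 34] -> [40] and [34]
    Merge: [40] + [34] -> [34, 40]
  Merge: [28, 46] + [34, 40] -> [28, 34, 40, 46]
  Split: [2, 7, 41, 40] -> [2, 7] and [41, 40]
    Split: [2, 7] -> [2] and [7]
    Merge: [2] + [7] -> [2, 7]
    Split: [41, 40] -> [41] and [40]
    Merge: [41] + [40] -> [40, 41]
  Merge: [2, 7] + [40, 41] -> [2, 7, 40, 41]
Merge: [28, 34, 40, 46] + [2, 7, 40, 41] -> [2, 7, 28, 34, 40, 40, 41, 46]

Final sorted array: [2, 7, 28, 34, 40, 40, 41, 46]

The merge sort proceeds by recursively splitting the array and merging sorted halves.
After all merges, the sorted array is [2, 7, 28, 34, 40, 40, 41, 46].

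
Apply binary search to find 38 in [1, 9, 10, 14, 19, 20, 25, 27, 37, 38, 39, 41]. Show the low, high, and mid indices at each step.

Binary search for 38 in [1, 9, 10, 14, 19, 20, 25, 27, 37, 38, 39, 41]:

lo=0, hi=11, mid=5, arr[mid]=20 -> 20 < 38, search right half
lo=6, hi=11, mid=8, arr[mid]=37 -> 37 < 38, search right half
lo=9, hi=11, mid=10, arr[mid]=39 -> 39 > 38, search left half
lo=9, hi=9, mid=9, arr[mid]=38 -> Found target at index 9!

Binary search finds 38 at index 9 after 4 comparisons. The search repeatedly halves the search space by comparing with the middle element.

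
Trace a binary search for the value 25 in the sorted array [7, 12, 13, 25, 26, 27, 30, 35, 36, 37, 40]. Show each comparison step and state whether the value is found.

Binary search for 25 in [7, 12, 13, 25, 26, 27, 30, 35, 36, 37, 40]:

lo=0, hi=10, mid=5, arr[mid]=27 -> 27 > 25, search left half
lo=0, hi=4, mid=2, arr[mid]=13 -> 13 < 25, search right half
lo=3, hi=4, mid=3, arr[mid]=25 -> Found target at index 3!

Binary search finds 25 at index 3 after 3 comparisons. The search repeatedly halves the search space by comparing with the middle element.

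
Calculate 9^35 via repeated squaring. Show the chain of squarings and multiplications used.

Computing 9^35 by squaring (build up from 9^1; each line after the first costs one multiplication):

9^1 = 9
9^2 = (9^1)^2 = 9^2 = 81
9^4 = (9^2)^2 = 81^2 = 6561
9^8 = (9^4)^2 = 6561^2 = 43046721
9^16 = (9^8)^2 = 43046721^2 = 1853020188851841
9^17 = 9 * 9^16 = 9 * 1853020188851841 = 16677181699666569
9^34 = (9^17)^2 = 16677181699666569^2 = 278128389443693511257285776231761
9^35 = 9 * 9^34 = 9 * 278128389443693511257285776231761 = 2503155504993241601315571986085849

Result: 2503155504993241601315571986085849
Multiplications needed: 7 (7 lines after 9^1)

9^35 = 2503155504993241601315571986085849. Using exponentiation by squaring, this requires 7 multiplications. The key idea: if the exponent is even, square the half-power; if odd, multiply by the base once.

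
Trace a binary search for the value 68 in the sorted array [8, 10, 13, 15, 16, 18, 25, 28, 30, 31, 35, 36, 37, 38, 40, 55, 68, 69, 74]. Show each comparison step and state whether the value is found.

Binary search for 68 in [8, 10, 13, 15, 16, 18, 25, 28, 30, 31, 35, 36, 37, 38, 40, 55, 68, 69, 74]:

lo=0, hi=18, mid=9, arr[mid]=31 -> 31 < 68, search right half
lo=10, hi=18, mid=14, arr[mid]=40 -> 40 < 68, search right half
lo=15, hi=18, mid=16, arr[mid]=68 -> Found target at index 16!

Binary search finds 68 at index 16 after 3 comparisons. The search repeatedly halves the search space by comparing with the middle element.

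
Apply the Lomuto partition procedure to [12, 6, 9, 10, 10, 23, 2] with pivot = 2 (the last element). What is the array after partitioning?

Lomuto partition with pivot = 2:

Initial array: [12, 6, 9, 10, 10, 23, 2]

arr[0]=12 > 2: no swap
arr[1]=6 > 2: no swap
arr[2]=9 > 2: no swap
arr[3]=10 > 2: no swap
arr[4]=10 > 2: no swap
arr[5]=23 > 2: no swap

Place pivot at position 0: [2, 6, 9, 10, 10, 23, 12]
Pivot position: 0

After partitioning with pivot 2, the array becomes [2, 6, 9, 10, 10, 23, 12]. The pivot is placed at index 0. All elements to the left of the pivot are <= 2, and all elements to the right are > 2.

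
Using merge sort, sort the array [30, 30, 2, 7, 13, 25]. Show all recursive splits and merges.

Merge sort trace:

Split: [30, 30, 2, 7, 13, 25] -> [30, 30, 2] and [7, 13, 25]
  Split: [30, 30, 2] -> [30] and [30, 2]
    Split: [30, 2] -> [30] and [2]
    Merge: [30] + [2] -> [2, 30]
  Merge: [30] + [2, 30] -> [2, 30, 30]
  Split: [7, 13, 25] -> [7] and [13, 25]
    Split: [13, 25] -> [13] and [25]
    Merge: [13] + [25] -> [13, 25]
  Merge: [7] + [13, 25] -> [7, 13, 25]
Merge: [2, 30, 30] + [7, 13, 25] -> [2, 7, 13, 25, 30, 30]

Final sorted array: [2, 7, 13, 25, 30, 30]

The merge sort proceeds by recursively splitting the array and merging sorted halves.
After all merges, the sorted array is [2, 7, 13, 25, 30, 30].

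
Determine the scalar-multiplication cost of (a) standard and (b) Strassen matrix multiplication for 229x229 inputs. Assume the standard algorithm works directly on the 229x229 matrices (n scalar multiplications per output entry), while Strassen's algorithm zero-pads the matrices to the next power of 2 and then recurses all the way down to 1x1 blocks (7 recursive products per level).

Matrix multiplication for 229x229 matrices:

Strassen's algorithm requires power-of-2 dimensions. Pad 229x229 to 256x256 (next power of 2).

Standard algorithm: 229^3 = 12008989 multiplications
Strassen's algorithm: 7^(log2(256)) = 7^8 = 5764801 multiplications
Savings: 12008989 - 5764801 = 6244188 multiplications

Standard: 12008989 multiplications (229^3). Strassen: 5764801 multiplications (7^8, after padding to 256x256). Strassen reduces 8 recursive multiplications to 7 at each level.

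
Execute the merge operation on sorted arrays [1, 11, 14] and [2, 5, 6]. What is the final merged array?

Merging process:

Compare 1 vs 2: take 1 from left. Merged: [1]
Compare 11 vs 2: take 2 from right. Merged: [1, 2]
Compare 11 vs 5: take 5 from right. Merged: [1, 2, 5]
Compare 11 vs 6: take 6 from right. Merged: [1, 2, 5, 6]
Append remaining from left: [11, 14]. Merged: [1, 2, 5, 6, 11, 14]

Final merged array: [1, 2, 5, 6, 11, 14]
Total comparisons: 4

The merged array is [1, 2, 5, 6, 11, 14], requiring 4 comparisons. The merge step runs in O(n) time where n is the total number of elements.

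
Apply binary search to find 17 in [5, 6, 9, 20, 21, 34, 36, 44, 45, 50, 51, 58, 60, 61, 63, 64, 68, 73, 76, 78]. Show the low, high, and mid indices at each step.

Binary search for 17 in [5, 6, 9, 20, 21, 34, 36, 44, 45, 50, 51, 58, 60, 61, 63, 64, 68, 73, 76, 78]:

lo=0, hi=19, mid=9, arr[mid]=50 -> 50 > 17, search left half
lo=0, hi=8, mid=4, arr[mid]=21 -> 21 > 17, search left half
lo=0, hi=3, mid=1, arr[mid]=6 -> 6 < 17, search right half
lo=2, hi=3, mid=2, arr[mid]=9 -> 9 < 17, search right half
lo=3, hi=3, mid=3, arr[mid]=20 -> 20 > 17, search left half
lo=3 > hi=2, target 17 not found

Binary search determines that 17 is not in the array after 5 comparisons. The search space was exhausted without finding the target.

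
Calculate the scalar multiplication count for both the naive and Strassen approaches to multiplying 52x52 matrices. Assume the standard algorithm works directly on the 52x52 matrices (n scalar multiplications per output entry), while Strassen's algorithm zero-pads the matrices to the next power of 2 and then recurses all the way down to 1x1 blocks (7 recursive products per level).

Matrix multiplication for 52x52 matrices:

Strassen's algorithm requires power-of-2 dimensions. Pad 52x52 to 64x64 (next power of 2).

Standard algorithm: 52^3 = 140608 multiplications
Strassen's algorithm: 7^(log2(64)) = 7^6 = 117649 multiplications
Savings: 140608 - 117649 = 22959 multiplications

Standard: 140608 multiplications (52^3). Strassen: 117649 multiplications (7^6, after padding to 64x64). Strassen reduces 8 recursive multiplications to 7 at each level.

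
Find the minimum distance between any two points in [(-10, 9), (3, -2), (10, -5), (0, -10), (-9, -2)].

Computing all pairwise distances among 5 points:

d((-10, 9), (3, -2)) = 17.0294
d((-10, 9), (10, -5)) = 24.4131
d((-10, 9), (0, -10)) = 21.4709
d((-10, 9), (-9, -2)) = 11.0454
d((3, -2), (10, -5)) = 7.6158 <-- minimum
d((3, -2), (0, -10)) = 8.544
d((3, -2), (-9, -2)) = 12.0
d((10, -5), (0, -10)) = 11.1803
d((10, -5), (-9, -2)) = 19.2354
d((0, -10), (-9, -2)) = 12.0416

Closest pair: (3, -2) and (10, -5) with distance 7.6158

The closest pair is (3, -2) and (10, -5) with Euclidean distance 7.6158. For 5 points, brute-force pairwise comparison is shown above. For large n, the divide-and-conquer algorithm (sort by x, recurse on halves, check the dividing strip) achieves O(n log n).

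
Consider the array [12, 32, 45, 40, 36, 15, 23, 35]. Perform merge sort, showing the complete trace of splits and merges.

Merge sort trace:

Split: [12, 32, 45, 40, 36, 15, 23, 35] -> [12, 32, 45, 40] and [36, 15, 23, 35]
  Split: [12, 32, 45, 40] -> [12, 32] and [45, 40]
    Split: [12, 32] -> [12] and [32]
    Merge: [12] + [32] -> [12, 32]
    Split: [45, 40] -> [45] and [40]
    Merge: [45] + [40] -> [40, 45]
  Merge: [12, 32] + [40, 45] -> [12, 32, 40, 45]
  Split: [36, 15, 23, 35] -> [36, 15] and [23, 35]
    Split: [36, 15] -> [36] and [15]
    Merge: [36] + [15] -> [15, 36]
    Split: [23, 35] -> [23] and [35]
    Merge: [23] + [35] -> [23, 35]
  Merge: [15, 36] + [23, 35] -> [15, 23, 35, 36]
Merge: [12, 32, 40, 45] + [15, 23, 35, 36] -> [12, 15, 23, 32, 35, 36, 40, 45]

Final sorted array: [12, 15, 23, 32, 35, 36, 40, 45]

The merge sort proceeds by recursively splitting the array and merging sorted halves.
After all merges, the sorted array is [12, 15, 23, 32, 35, 36, 40, 45].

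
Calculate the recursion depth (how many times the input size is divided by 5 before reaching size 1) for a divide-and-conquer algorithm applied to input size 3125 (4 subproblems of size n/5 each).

For divide and conquer with division factor 5:

Problem sizes at each level:
Level 0: 3125
Level 1: 625
Level 2: 125
Level 3: 25
Level 4: 5
Level 5: 1

The root is level 0 and the size-1 base case is level 5 (the tree spans levels 0 through 5, i.e. 6 levels counting the root), so the depth is the number of divisions: log_5(3125) = 5

The recursion tree depth is log_5(3125) = 5. At each level, the problem size is divided by 5, so it takes 5 divisions to reduce to a base case of size 1. The algorithm makes 4 recursive calls at each level.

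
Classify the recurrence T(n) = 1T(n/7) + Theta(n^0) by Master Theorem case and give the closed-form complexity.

Master Theorem for T(n) = 1T(n/7) + O(n^0):

a = 1, b = 7, c = 0
log_b(a) = log_7(1) = 0.0000

Case 2: c = 0 = log_7(1) = 0.0000
T(n) = O(n^0 log n) = O(log n)

For T(n) = 1T(n/7) + O(n^0): log_7(1) = 0.0000. This is Case 2 of the Master Theorem (c = log_b(a), equal work at all levels), giving O(log n).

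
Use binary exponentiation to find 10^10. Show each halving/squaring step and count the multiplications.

Computing 10^10 by squaring (build up from 10^1; each line after the first costs one multiplication):

10^1 = 10
10^2 = (10^1)^2 = 10^2 = 100
10^4 = (10^2)^2 = 100^2 = 10000
10^5 = 10 * 10^4 = 10 * 10000 = 100000
10^10 = (10^5)^2 = 100000^2 = 10000000000

Result: 10000000000
Multiplications needed: 4 (4 lines after 10^1)

10^10 = 10000000000. Using exponentiation by squaring, this requires 4 multiplications. The key idea: if the exponent is even, square the half-power; if odd, multiply by the base once.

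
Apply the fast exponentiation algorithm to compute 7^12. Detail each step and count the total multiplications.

Computing 7^12 by squaring (build up from 7^1; each line after the first costs one multiplication):

7^1 = 7
7^2 = (7^1)^2 = 7^2 = 49
7^3 = 7 * 7^2 = 7 * 49 = 343
7^6 = (7^3)^2 = 343^2 = 117649
7^12 = (7^6)^2 = 117649^2 = 13841287201

Result: 13841287201
Multiplications needed: 4 (4 lines after 7^1)

7^12 = 13841287201. Using exponentiation by squaring, this requires 4 multiplications. The key idea: if the exponent is even, square the half-power; if odd, multiply by the base once.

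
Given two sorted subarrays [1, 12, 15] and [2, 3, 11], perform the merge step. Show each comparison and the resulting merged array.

Merging process:

Compare 1 vs 2: take 1 from left. Merged: [1]
Compare 12 vs 2: take 2 from right. Merged: [1, 2]
Compare 12 vs 3: take 3 from right. Merged: [1, 2, 3]
Compare 12 vs 11: take 11 from right. Merged: [1, 2, 3, 11]
Append remaining from left: [12, 15]. Merged: [1, 2, 3, 11, 12, 15]

Final merged array: [1, 2, 3, 11, 12, 15]
Total comparisons: 4

The merged array is [1, 2, 3, 11, 12, 15], requiring 4 comparisons. The merge step runs in O(n) time where n is the total number of elements.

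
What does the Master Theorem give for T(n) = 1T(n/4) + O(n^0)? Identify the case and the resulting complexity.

Master Theorem for T(n) = 1T(n/4) + O(n^0):

a = 1, b = 4, c = 0
log_b(a) = log_4(1) = 0.0000

Case 2: c = 0 = log_4(1) = 0.0000
T(n) = O(n^0 log n) = O(log n)

For T(n) = 1T(n/4) + O(n^0): log_4(1) = 0.0000. This is Case 2 of the Master Theorem (c = log_b(a), equal work at all levels), giving O(log n).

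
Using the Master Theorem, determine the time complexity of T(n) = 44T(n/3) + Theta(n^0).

Master Theorem for T(n) = 44T(n/3) + O(n^0):

a = 44, b = 3, c = 0
log_b(a) = log_3(44) = 3.4445

Case 1: c = 0 < log_3(44) = 3.4445
T(n) = O(n^(log_3 44))

For T(n) = 44T(n/3) + O(n^0): log_3(44) = 3.4445. This is Case 1 of the Master Theorem (c < log_b(a), work dominated by leaves), giving O(n^(log_3 44)).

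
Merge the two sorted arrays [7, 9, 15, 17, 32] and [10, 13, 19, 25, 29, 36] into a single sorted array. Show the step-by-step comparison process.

Merging process:

Compare 7 vs 10: take 7 from left. Merged: [7]
Compare 9 vs 10: take 9 from left. Merged: [7, 9]
Compare 15 vs 10: take 10 from right. Merged: [7, 9, 10]
Compare 15 vs 13: take 13 from right. Merged: [7, 9, 10, 13]
Compare 15 vs 19: take 15 from left. Merged: [7, 9, 10, 13, 15]
Compare 17 vs 19: take 17 from left. Merged: [7, 9, 10, 13, 15, 17]
Compare 32 vs 19: take 19 from right. Merged: [7, 9, 10, 13, 15, 17, 19]
Compare 32 vs 25: take 25 from right. Merged: [7, 9, 10, 13, 15, 17, 19, 25]
Compare 32 vs 29: take 29 from right. Merged: [7, 9, 10, 13, 15, 17, 19, 25, 29]
Compare 32 vs 36: take 32 from left. Merged: [7, 9, 10, 13, 15, 17, 19, 25, 29, 32]
Append remaining from right: [36]. Merged: [7, 9, 10, 13, 15, 17, 19, 25, 29, 32, 36]

Final merged array: [7, 9, 10, 13, 15, 17, 19, 25, 29, 32, 36]
Total comparisons: 10

The merged array is [7, 9, 10, 13, 15, 17, 19, 25, 29, 32, 36], requiring 10 comparisons. The merge step runs in O(n) time where n is the total number of elements.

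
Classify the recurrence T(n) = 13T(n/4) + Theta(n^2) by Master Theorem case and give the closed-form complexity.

Master Theorem for T(n) = 13T(n/4) + O(n^2):

a = 13, b = 4, c = 2
log_b(a) = log_4(13) = 1.8502

Case 3: c = 2 > log_4(13) = 1.8502
T(n) = O(n^2) = O(n^2)

For T(n) = 13T(n/4) + O(n^2): log_4(13) = 1.8502. This is Case 3 of the Master Theorem (c > log_b(a), work dominated by root), giving O(n^2).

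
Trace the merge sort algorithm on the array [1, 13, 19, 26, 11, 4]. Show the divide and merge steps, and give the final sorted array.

Merge sort trace:

Split: [1, 13, 19, 26, 11, 4] -> [1, 13, 19] and [26, 11, 4]
  Split: [1, 13, 19] -> [1] and [13, 19]
    Split: [13, 19] -> [13] and [19]
    Merge: [13] + [19] -> [13, 19]
  Merge: [1] + [13, 19] -> [1, 13, 19]
  Split: [26, 11, 4] -> [26] and [11, 4]
    Split: [11, 4] -> [11] and [4]
    Merge: [11] + [4] -> [4, 11]
  Merge: [26] + [4, 11] -> [4, 11, 26]
Merge: [1, 13, 19] + [4, 11, 26] -> [1, 4, 11, 13, 19, 26]

Final sorted array: [1, 4, 11, 13, 19, 26]

The merge sort proceeds by recursively splitting the array and merging sorted halves.
After all merges, the sorted array is [1, 4, 11, 13, 19, 26].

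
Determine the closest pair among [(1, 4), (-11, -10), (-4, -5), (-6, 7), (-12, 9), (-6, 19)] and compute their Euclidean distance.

Computing all pairwise distances among 6 points:

d((1, 4), (-11, -10)) = 18.4391
d((1, 4), (-4, -5)) = 10.2956
d((1, 4), (-6, 7)) = 7.6158
d((1, 4), (-12, 9)) = 13.9284
d((1, 4), (-6, 19)) = 16.5529
d((-11, -10), (-4, -5)) = 8.6023
d((-11, -10), (-6, 7)) = 17.72
d((-11, -10), (-12, 9)) = 19.0263
d((-11, -10), (-6, 19)) = 29.4279
d((-4, -5), (-6, 7)) = 12.1655
d((-4, -5), (-12, 9)) = 16.1245
d((-4, -5), (-6, 19)) = 24.0832
d((-6, 7), (-12, 9)) = 6.3246 <-- minimum
d((-6, 7), (-6, 19)) = 12.0
d((-12, 9), (-6, 19)) = 11.6619

Closest pair: (-6, 7) and (-12, 9) with distance 6.3246

The closest pair is (-6, 7) and (-12, 9) with Euclidean distance 6.3246. For 6 points, brute-force pairwise comparison is shown above. For large n, the divide-and-conquer algorithm (sort by x, recurse on halves, check the dividing strip) achieves O(n log n).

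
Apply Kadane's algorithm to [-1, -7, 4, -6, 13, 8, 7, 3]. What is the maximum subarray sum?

Using Kadane's algorithm on [-1, -7, 4, -6, 13, 8, 7, 3]:

Scanning through the array:
Position 1 (value -7): max_ending_here = -7, max_so_far = -1
Position 2 (value 4): max_ending_here = 4, max_so_far = 4
Position 3 (value -6): max_ending_here = -2, max_so_far = 4
Position 4 (value 13): max_ending_here = 13, max_so_far = 13
Position 5 (value 8): max_ending_here = 21, max_so_far = 21
Position 6 (value 7): max_ending_here = 28, max_so_far = 28
Position 7 (value 3): max_ending_here = 31, max_so_far = 31

Maximum subarray: [13, 8, 7, 3]
Maximum sum: 31

The maximum subarray is [13, 8, 7, 3] with sum 31. This subarray runs from index 4 to index 7.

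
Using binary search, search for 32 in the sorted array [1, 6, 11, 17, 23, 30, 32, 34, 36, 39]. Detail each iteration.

Binary search for 32 in [1, 6, 11, 17, 23, 30, 32, 34, 36, 39]:

lo=0, hi=9, mid=4, arr[mid]=23 -> 23 < 32, search right half
lo=5, hi=9, mid=7, arr[mid]=34 -> 34 > 32, search left half
lo=5, hi=6, mid=5, arr[mid]=30 -> 30 < 32, search right half
lo=6, hi=6, mid=6, arr[mid]=32 -> Found target at index 6!

Binary search finds 32 at index 6 after 4 comparisons. The search repeatedly halves the search space by comparing with the middle element.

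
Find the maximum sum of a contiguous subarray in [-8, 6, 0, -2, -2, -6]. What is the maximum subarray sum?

Using Kadane's algorithm on [-8, 6, 0, -2, -2, -6]:

Scanning through the array:
Position 1 (value 6): max_ending_here = 6, max_so_far = 6
Position 2 (value 0): max_ending_here = 6, max_so_far = 6
Position 3 (value -2): max_ending_here = 4, max_so_far = 6
Position 4 (value -2): max_ending_here = 2, max_so_far = 6
Position 5 (value -6): max_ending_here = -4, max_so_far = 6

Maximum subarray: [6]
Maximum sum: 6

The maximum subarray is [6] with sum 6. This subarray runs from index 1 to index 1.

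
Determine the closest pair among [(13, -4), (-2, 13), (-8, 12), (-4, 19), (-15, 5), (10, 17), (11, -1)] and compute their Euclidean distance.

Computing all pairwise distances among 7 points:

d((13, -4), (-2, 13)) = 22.6716
d((13, -4), (-8, 12)) = 26.4008
d((13, -4), (-4, 19)) = 28.6007
d((13, -4), (-15, 5)) = 29.4109
d((13, -4), (10, 17)) = 21.2132
d((13, -4), (11, -1)) = 3.6056 <-- minimum
d((-2, 13), (-8, 12)) = 6.0828
d((-2, 13), (-4, 19)) = 6.3246
d((-2, 13), (-15, 5)) = 15.2643
d((-2, 13), (10, 17)) = 12.6491
d((-2, 13), (11, -1)) = 19.105
d((-8, 12), (-4, 19)) = 8.0623
d((-8, 12), (-15, 5)) = 9.8995
d((-8, 12), (10, 17)) = 18.6815
d((-8, 12), (11, -1)) = 23.0217
d((-4, 19), (-15, 5)) = 17.8045
d((-4, 19), (10, 17)) = 14.1421
d((-4, 19), (11, -1)) = 25.0
d((-15, 5), (10, 17)) = 27.7308
d((-15, 5), (11, -1)) = 26.6833
d((10, 17), (11, -1)) = 18.0278

Closest pair: (13, -4) and (11, -1) with distance 3.6056

The closest pair is (13, -4) and (11, -1) with Euclidean distance 3.6056. For 7 points, brute-force pairwise comparison is shown above. For large n, the divide-and-conquer algorithm (sort by x, recurse on halves, check the dividing strip) achieves O(n log n).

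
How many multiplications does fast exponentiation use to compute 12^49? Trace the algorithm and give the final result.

Computing 12^49 by squaring (build up from 12^1; each line after the first costs one multiplication):

12^1 = 12
12^2 = (12^1)^2 = 12^2 = 144
12^3 = 12 * 12^2 = 12 * 144 = 1728
12^6 = (12^3)^2 = 1728^2 = 2985984
12^12 = (12^6)^2 = 2985984^2 = 8916100448256
12^24 = (12^12)^2 = 8916100448256^2 = 79496847203390844133441536
12^48 = (12^24)^2 = 79496847203390844133441536^2 = 6319748715279270675921934218987893281199411530039296
12^49 = 12 * 12^48 = 12 * 6319748715279270675921934218987893281199411530039296 = 75836984583351248111063210627854719374392938360471552

Result: 75836984583351248111063210627854719374392938360471552
Multiplications needed: 7 (7 lines after 12^1)

12^49 = 75836984583351248111063210627854719374392938360471552. Using exponentiation by squaring, this requires 7 multiplications. The key idea: if the exponent is even, square the half-power; if odd, multiply by the base once.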